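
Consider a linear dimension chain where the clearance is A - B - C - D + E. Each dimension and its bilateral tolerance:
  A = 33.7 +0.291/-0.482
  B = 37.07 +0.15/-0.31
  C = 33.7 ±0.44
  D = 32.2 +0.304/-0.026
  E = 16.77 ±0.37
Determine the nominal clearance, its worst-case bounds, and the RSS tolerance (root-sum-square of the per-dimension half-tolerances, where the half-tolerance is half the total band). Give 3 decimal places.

Stack each dimension's contribution:
  +A: nom +33.700 → Σnom=33.700; wc +0.291/-0.482 → slack +0.291/-0.482; half-tol=0.386, Σhalf²=0.149382
  -B: nom -37.070 → Σnom=-3.370; wc +0.310/-0.150 → slack +0.601/-0.632; half-tol=0.230, Σhalf²=0.202282
  -C: nom -33.700 → Σnom=-37.070; wc +0.440/-0.440 → slack +1.041/-1.072; half-tol=0.440, Σhalf²=0.395882
  -D: nom -32.200 → Σnom=-69.270; wc +0.026/-0.304 → slack +1.067/-1.376; half-tol=0.165, Σhalf²=0.423107
  +E: nom +16.770 → Σnom=-52.500; wc +0.370/-0.370 → slack +1.437/-1.746; half-tol=0.370, Σhalf²=0.560007
Nominal = -52.500. Worst-case = [-52.500 - 1.746, -52.500 + 1.437] = [-54.246, -51.063]. RSS = √0.560007 = 0.748.

nominal=-52.500 wc=[-54.246,-51.063] rss=0.748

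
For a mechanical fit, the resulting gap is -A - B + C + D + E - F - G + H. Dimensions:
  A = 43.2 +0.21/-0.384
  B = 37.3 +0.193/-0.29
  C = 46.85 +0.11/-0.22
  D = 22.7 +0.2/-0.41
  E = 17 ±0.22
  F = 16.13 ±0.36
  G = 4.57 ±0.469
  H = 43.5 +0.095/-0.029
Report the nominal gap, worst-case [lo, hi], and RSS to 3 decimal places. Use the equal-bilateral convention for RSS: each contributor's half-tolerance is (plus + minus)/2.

nominal=28.850 wc=[26.739,30.978] rss=0.818

Stack each dimension's contribution:
  -A: nom -43.200 → Σnom=-43.200; wc +0.384/-0.210 → slack +0.384/-0.210; half-tol=0.297, Σhalf²=0.088209
  -B: nom -37.300 → Σnom=-80.500; wc +0.290/-0.193 → slack +0.674/-0.403; half-tol=0.241, Σhalf²=0.146531
  +C: nom +46.850 → Σnom=-33.650; wc +0.110/-0.220 → slack +0.784/-0.623; half-tol=0.165, Σhalf²=0.173756
  +D: nom +22.700 → Σnom=-10.950; wc +0.200/-0.410 → slack +0.984/-1.033; half-tol=0.305, Σhalf²=0.266781
  +E: nom +17.000 → Σnom=6.050; wc +0.220/-0.220 → slack +1.204/-1.253; half-tol=0.220, Σhalf²=0.315181
  -F: nom -16.130 → Σnom=-10.080; wc +0.360/-0.360 → slack +1.564/-1.613; half-tol=0.360, Σhalf²=0.444781
  -G: nom -4.570 → Σnom=-14.650; wc +0.469/-0.469 → slack +2.033/-2.082; half-tol=0.469, Σhalf²=0.664742
  +H: nom +43.500 → Σnom=28.850; wc +0.095/-0.029 → slack +2.128/-2.111; half-tol=0.062, Σhalf²=0.668586
Nominal = 28.850. Worst-case = [28.850 - 2.111, 28.850 + 2.128] = [26.739, 30.978]. RSS = √0.668586 = 0.818.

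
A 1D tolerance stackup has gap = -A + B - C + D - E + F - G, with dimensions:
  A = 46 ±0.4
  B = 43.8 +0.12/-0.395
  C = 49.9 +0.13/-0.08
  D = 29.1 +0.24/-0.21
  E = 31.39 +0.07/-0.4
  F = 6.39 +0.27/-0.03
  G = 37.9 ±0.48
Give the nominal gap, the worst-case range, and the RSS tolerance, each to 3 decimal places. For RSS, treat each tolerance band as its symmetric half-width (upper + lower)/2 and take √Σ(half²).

Stack each dimension's contribution:
  -A: nom -46.000 → Σnom=-46.000; wc +0.400/-0.400 → slack +0.400/-0.400; half-tol=0.400, Σhalf²=0.160000
  +B: nom +43.800 → Σnom=-2.200; wc +0.120/-0.395 → slack +0.520/-0.795; half-tol=0.258, Σhalf²=0.226306
  -C: nom -49.900 → Σnom=-52.100; wc +0.080/-0.130 → slack +0.600/-0.925; half-tol=0.105, Σhalf²=0.237331
  +D: nom +29.100 → Σnom=-23.000; wc +0.240/-0.210 → slack +0.840/-1.135; half-tol=0.225, Σhalf²=0.287956
  -E: nom -31.390 → Σnom=-54.390; wc +0.400/-0.070 → slack +1.240/-1.205; half-tol=0.235, Σhalf²=0.343181
  +F: nom +6.390 → Σnom=-48.000; wc +0.270/-0.030 → slack +1.510/-1.235; half-tol=0.150, Σhalf²=0.365681
  -G: nom -37.900 → Σnom=-85.900; wc +0.480/-0.480 → slack +1.990/-1.715; half-tol=0.480, Σhalf²=0.596081
Nominal = -85.900. Worst-case = [-85.900 - 1.715, -85.900 + 1.990] = [-87.615, -83.910]. RSS = √0.596081 = 0.772.

nominal=-85.900 wc=[-87.615,-83.910] rss=0.772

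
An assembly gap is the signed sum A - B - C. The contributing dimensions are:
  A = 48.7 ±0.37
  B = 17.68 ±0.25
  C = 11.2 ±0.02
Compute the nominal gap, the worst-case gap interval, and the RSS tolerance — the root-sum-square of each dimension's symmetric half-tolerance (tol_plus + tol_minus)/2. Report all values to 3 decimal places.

nominal=19.820 wc=[19.180,20.460] rss=0.447

Stack each dimension's contribution:
  +A: nom +48.700 → Σnom=48.700; wc +0.370/-0.370 → slack +0.370/-0.370; half-tol=0.370, Σhalf²=0.136900
  -B: nom -17.680 → Σnom=31.020; wc +0.250/-0.250 → slack +0.620/-0.620; half-tol=0.250, Σhalf²=0.199400
  -C: nom -11.200 → Σnom=19.820; wc +0.020/-0.020 → slack +0.640/-0.640; half-tol=0.020, Σhalf²=0.199800
Nominal = 19.820. Worst-case = [19.820 - 0.640, 19.820 + 0.640] = [19.180, 20.460]. RSS = √0.199800 = 0.447.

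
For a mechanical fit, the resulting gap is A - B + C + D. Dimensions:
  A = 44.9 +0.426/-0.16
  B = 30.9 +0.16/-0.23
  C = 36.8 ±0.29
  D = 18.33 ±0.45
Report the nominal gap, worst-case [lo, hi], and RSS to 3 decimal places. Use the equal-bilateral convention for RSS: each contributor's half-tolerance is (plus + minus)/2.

nominal=69.130 wc=[68.070,70.526] rss=0.641

Stack each dimension's contribution:
  +A: nom +44.900 → Σnom=44.900; wc +0.426/-0.160 → slack +0.426/-0.160; half-tol=0.293, Σhalf²=0.085849
  -B: nom -30.900 → Σnom=14.000; wc +0.230/-0.160 → slack +0.656/-0.320; half-tol=0.195, Σhalf²=0.123874
  +C: nom +36.800 → Σnom=50.800; wc +0.290/-0.290 → slack +0.946/-0.610; half-tol=0.290, Σhalf²=0.207974
  +D: nom +18.330 → Σnom=69.130; wc +0.450/-0.450 → slack +1.396/-1.060; half-tol=0.450, Σhalf²=0.410474
Nominal = 69.130. Worst-case = [69.130 - 1.060, 69.130 + 1.396] = [68.070, 70.526]. RSS = √0.410474 = 0.641.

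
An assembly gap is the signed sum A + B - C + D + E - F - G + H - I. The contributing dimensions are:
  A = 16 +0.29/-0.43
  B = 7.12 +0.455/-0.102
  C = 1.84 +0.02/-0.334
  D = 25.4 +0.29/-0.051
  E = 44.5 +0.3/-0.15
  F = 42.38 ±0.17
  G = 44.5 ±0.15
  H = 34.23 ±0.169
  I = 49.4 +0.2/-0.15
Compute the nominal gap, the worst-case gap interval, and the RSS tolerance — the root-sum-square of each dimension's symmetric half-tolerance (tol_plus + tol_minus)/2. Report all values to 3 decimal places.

Stack each dimension's contribution:
  +A: nom +16.000 → Σnom=16.000; wc +0.290/-0.430 → slack +0.290/-0.430; half-tol=0.360, Σhalf²=0.129600
  +B: nom +7.120 → Σnom=23.120; wc +0.455/-0.102 → slack +0.745/-0.532; half-tol=0.279, Σhalf²=0.207162
  -C: nom -1.840 → Σnom=21.280; wc +0.334/-0.020 → slack +1.079/-0.552; half-tol=0.177, Σhalf²=0.238491
  +D: nom +25.400 → Σnom=46.680; wc +0.290/-0.051 → slack +1.369/-0.603; half-tol=0.170, Σhalf²=0.267562
  +E: nom +44.500 → Σnom=91.180; wc +0.300/-0.150 → slack +1.669/-0.753; half-tol=0.225, Σhalf²=0.318186
  -F: nom -42.380 → Σnom=48.800; wc +0.170/-0.170 → slack +1.839/-0.923; half-tol=0.170, Σhalf²=0.347086
  -G: nom -44.500 → Σnom=4.300; wc +0.150/-0.150 → slack +1.989/-1.073; half-tol=0.150, Σhalf²=0.369586
  +H: nom +34.230 → Σnom=38.530; wc +0.169/-0.169 → slack +2.158/-1.242; half-tol=0.169, Σhalf²=0.398147
  -I: nom -49.400 → Σnom=-10.870; wc +0.150/-0.200 → slack +2.308/-1.442; half-tol=0.175, Σhalf²=0.428773
Nominal = -10.870. Worst-case = [-10.870 - 1.442, -10.870 + 2.308] = [-12.312, -8.562]. RSS = √0.428773 = 0.655.

nominal=-10.870 wc=[-12.312,-8.562] rss=0.655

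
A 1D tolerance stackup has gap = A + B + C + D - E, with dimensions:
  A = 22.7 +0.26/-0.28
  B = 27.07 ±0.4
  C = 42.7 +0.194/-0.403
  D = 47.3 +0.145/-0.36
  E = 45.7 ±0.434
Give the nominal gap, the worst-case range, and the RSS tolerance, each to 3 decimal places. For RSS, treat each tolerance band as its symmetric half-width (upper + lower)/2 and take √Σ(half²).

nominal=94.070 wc=[92.193,95.503] rss=0.758

Stack each dimension's contribution:
  +A: nom +22.700 → Σnom=22.700; wc +0.260/-0.280 → slack +0.260/-0.280; half-tol=0.270, Σhalf²=0.072900
  +B: nom +27.070 → Σnom=49.770; wc +0.400/-0.400 → slack +0.660/-0.680; half-tol=0.400, Σhalf²=0.232900
  +C: nom +42.700 → Σnom=92.470; wc +0.194/-0.403 → slack +0.854/-1.083; half-tol=0.298, Σhalf²=0.322002
  +D: nom +47.300 → Σnom=139.770; wc +0.145/-0.360 → slack +0.999/-1.443; half-tol=0.253, Σhalf²=0.385759
  -E: nom -45.700 → Σnom=94.070; wc +0.434/-0.434 → slack +1.433/-1.877; half-tol=0.434, Σhalf²=0.574115
Nominal = 94.070. Worst-case = [94.070 - 1.877, 94.070 + 1.433] = [92.193, 95.503]. RSS = √0.574115 = 0.758.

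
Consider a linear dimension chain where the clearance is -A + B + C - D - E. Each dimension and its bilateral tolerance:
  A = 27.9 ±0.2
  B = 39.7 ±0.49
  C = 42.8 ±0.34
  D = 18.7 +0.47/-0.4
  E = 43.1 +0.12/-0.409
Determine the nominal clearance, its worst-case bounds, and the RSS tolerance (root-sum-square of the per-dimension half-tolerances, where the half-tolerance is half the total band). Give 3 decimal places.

Stack each dimension's contribution:
  -A: nom -27.900 → Σnom=-27.900; wc +0.200/-0.200 → slack +0.200/-0.200; half-tol=0.200, Σhalf²=0.040000
  +B: nom +39.700 → Σnom=11.800; wc +0.490/-0.490 → slack +0.690/-0.690; half-tol=0.490, Σhalf²=0.280100
  +C: nom +42.800 → Σnom=54.600; wc +0.340/-0.340 → slack +1.030/-1.030; half-tol=0.340, Σhalf²=0.395700
  -D: nom -18.700 → Σnom=35.900; wc +0.400/-0.470 → slack +1.430/-1.500; half-tol=0.435, Σhalf²=0.584925
  -E: nom -43.100 → Σnom=-7.200; wc +0.409/-0.120 → slack +1.839/-1.620; half-tol=0.264, Σhalf²=0.654885
Nominal = -7.200. Worst-case = [-7.200 - 1.620, -7.200 + 1.839] = [-8.820, -5.361]. RSS = √0.654885 = 0.809.

nominal=-7.200 wc=[-8.820,-5.361] rss=0.809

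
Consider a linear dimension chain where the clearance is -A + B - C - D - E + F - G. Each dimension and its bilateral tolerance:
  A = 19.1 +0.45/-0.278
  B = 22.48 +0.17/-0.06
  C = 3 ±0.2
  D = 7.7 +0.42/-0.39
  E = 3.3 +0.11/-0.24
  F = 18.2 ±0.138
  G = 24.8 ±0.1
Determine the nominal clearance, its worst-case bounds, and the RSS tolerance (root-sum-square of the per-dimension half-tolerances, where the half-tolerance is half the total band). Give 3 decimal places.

nominal=-17.220 wc=[-18.698,-15.704] rss=0.640

Stack each dimension's contribution:
  -A: nom -19.100 → Σnom=-19.100; wc +0.278/-0.450 → slack +0.278/-0.450; half-tol=0.364, Σhalf²=0.132496
  +B: nom +22.480 → Σnom=3.380; wc +0.170/-0.060 → slack +0.448/-0.510; half-tol=0.115, Σhalf²=0.145721
  -C: nom -3.000 → Σnom=0.380; wc +0.200/-0.200 → slack +0.648/-0.710; half-tol=0.200, Σhalf²=0.185721
  -D: nom -7.700 → Σnom=-7.320; wc +0.390/-0.420 → slack +1.038/-1.130; half-tol=0.405, Σhalf²=0.349746
  -E: nom -3.300 → Σnom=-10.620; wc +0.240/-0.110 → slack +1.278/-1.240; half-tol=0.175, Σhalf²=0.380371
  +F: nom +18.200 → Σnom=7.580; wc +0.138/-0.138 → slack +1.416/-1.378; half-tol=0.138, Σhalf²=0.399415
  -G: nom -24.800 → Σnom=-17.220; wc +0.100/-0.100 → slack +1.516/-1.478; half-tol=0.100, Σhalf²=0.409415
Nominal = -17.220. Worst-case = [-17.220 - 1.478, -17.220 + 1.516] = [-18.698, -15.704]. RSS = √0.409415 = 0.640.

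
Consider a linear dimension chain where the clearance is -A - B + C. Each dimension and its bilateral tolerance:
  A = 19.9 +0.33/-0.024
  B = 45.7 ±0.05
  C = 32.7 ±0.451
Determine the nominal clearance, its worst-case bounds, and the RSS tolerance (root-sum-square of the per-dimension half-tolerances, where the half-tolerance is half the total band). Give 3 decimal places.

Stack each dimension's contribution:
  -A: nom -19.900 → Σnom=-19.900; wc +0.024/-0.330 → slack +0.024/-0.330; half-tol=0.177, Σhalf²=0.031329
  -B: nom -45.700 → Σnom=-65.600; wc +0.050/-0.050 → slack +0.074/-0.380; half-tol=0.050, Σhalf²=0.033829
  +C: nom +32.700 → Σnom=-32.900; wc +0.451/-0.451 → slack +0.525/-0.831; half-tol=0.451, Σhalf²=0.237230
Nominal = -32.900. Worst-case = [-32.900 - 0.831, -32.900 + 0.525] = [-33.731, -32.375]. RSS = √0.237230 = 0.487.

nominal=-32.900 wc=[-33.731,-32.375] rss=0.487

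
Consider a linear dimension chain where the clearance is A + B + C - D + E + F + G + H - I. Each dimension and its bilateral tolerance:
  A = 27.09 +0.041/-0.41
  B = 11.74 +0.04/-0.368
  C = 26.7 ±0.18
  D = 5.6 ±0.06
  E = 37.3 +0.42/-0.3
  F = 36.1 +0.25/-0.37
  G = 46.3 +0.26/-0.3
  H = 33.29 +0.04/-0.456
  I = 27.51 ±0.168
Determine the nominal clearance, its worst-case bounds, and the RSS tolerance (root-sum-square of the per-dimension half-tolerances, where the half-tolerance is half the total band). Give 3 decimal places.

Stack each dimension's contribution:
  +A: nom +27.090 → Σnom=27.090; wc +0.041/-0.410 → slack +0.041/-0.410; half-tol=0.225, Σhalf²=0.050850
  +B: nom +11.740 → Σnom=38.830; wc +0.040/-0.368 → slack +0.081/-0.778; half-tol=0.204, Σhalf²=0.092466
  +C: nom +26.700 → Σnom=65.530; wc +0.180/-0.180 → slack +0.261/-0.958; half-tol=0.180, Σhalf²=0.124866
  -D: nom -5.600 → Σnom=59.930; wc +0.060/-0.060 → slack +0.321/-1.018; half-tol=0.060, Σhalf²=0.128466
  +E: nom +37.300 → Σnom=97.230; wc +0.420/-0.300 → slack +0.741/-1.318; half-tol=0.360, Σhalf²=0.258066
  +F: nom +36.100 → Σnom=133.330; wc +0.250/-0.370 → slack +0.991/-1.688; half-tol=0.310, Σhalf²=0.354166
  +G: nom +46.300 → Σnom=179.630; wc +0.260/-0.300 → slack +1.251/-1.988; half-tol=0.280, Σhalf²=0.432566
  +H: nom +33.290 → Σnom=212.920; wc +0.040/-0.456 → slack +1.291/-2.444; half-tol=0.248, Σhalf²=0.494070
  -I: nom -27.510 → Σnom=185.410; wc +0.168/-0.168 → slack +1.459/-2.612; half-tol=0.168, Σhalf²=0.522294
Nominal = 185.410. Worst-case = [185.410 - 2.612, 185.410 + 1.459] = [182.798, 186.869]. RSS = √0.522294 = 0.723.

nominal=185.410 wc=[182.798,186.869] rss=0.723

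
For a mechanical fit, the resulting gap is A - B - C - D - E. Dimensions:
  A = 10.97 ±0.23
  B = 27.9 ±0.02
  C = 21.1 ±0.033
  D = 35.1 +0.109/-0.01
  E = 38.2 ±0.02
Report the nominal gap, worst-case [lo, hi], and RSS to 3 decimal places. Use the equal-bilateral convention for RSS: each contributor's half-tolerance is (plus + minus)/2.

nominal=-111.330 wc=[-111.742,-111.017] rss=0.242

Stack each dimension's contribution:
  +A: nom +10.970 → Σnom=10.970; wc +0.230/-0.230 → slack +0.230/-0.230; half-tol=0.230, Σhalf²=0.052900
  -B: nom -27.900 → Σnom=-16.930; wc +0.020/-0.020 → slack +0.250/-0.250; half-tol=0.020, Σhalf²=0.053300
  -C: nom -21.100 → Σnom=-38.030; wc +0.033/-0.033 → slack +0.283/-0.283; half-tol=0.033, Σhalf²=0.054389
  -D: nom -35.100 → Σnom=-73.130; wc +0.010/-0.109 → slack +0.293/-0.392; half-tol=0.059, Σhalf²=0.057929
  -E: nom -38.200 → Σnom=-111.330; wc +0.020/-0.020 → slack +0.313/-0.412; half-tol=0.020, Σhalf²=0.058329
Nominal = -111.330. Worst-case = [-111.330 - 0.412, -111.330 + 0.313] = [-111.742, -111.017]. RSS = √0.058329 = 0.242.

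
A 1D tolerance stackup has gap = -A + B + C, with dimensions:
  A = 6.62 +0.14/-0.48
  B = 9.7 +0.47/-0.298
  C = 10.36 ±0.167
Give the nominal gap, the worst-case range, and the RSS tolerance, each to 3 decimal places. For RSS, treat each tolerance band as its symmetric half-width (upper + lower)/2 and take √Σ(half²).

nominal=13.440 wc=[12.835,14.557] rss=0.521

Stack each dimension's contribution:
  -A: nom -6.620 → Σnom=-6.620; wc +0.480/-0.140 → slack +0.480/-0.140; half-tol=0.310, Σhalf²=0.096100
  +B: nom +9.700 → Σnom=3.080; wc +0.470/-0.298 → slack +0.950/-0.438; half-tol=0.384, Σhalf²=0.243556
  +C: nom +10.360 → Σnom=13.440; wc +0.167/-0.167 → slack +1.117/-0.605; half-tol=0.167, Σhalf²=0.271445
Nominal = 13.440. Worst-case = [13.440 - 0.605, 13.440 + 1.117] = [12.835, 14.557]. RSS = √0.271445 = 0.521.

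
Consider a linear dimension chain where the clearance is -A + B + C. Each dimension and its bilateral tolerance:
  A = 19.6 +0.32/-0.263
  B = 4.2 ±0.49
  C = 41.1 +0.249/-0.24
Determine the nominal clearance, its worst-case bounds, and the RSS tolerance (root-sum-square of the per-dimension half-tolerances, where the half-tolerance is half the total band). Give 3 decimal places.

Stack each dimension's contribution:
  -A: nom -19.600 → Σnom=-19.600; wc +0.263/-0.320 → slack +0.263/-0.320; half-tol=0.291, Σhalf²=0.084972
  +B: nom +4.200 → Σnom=-15.400; wc +0.490/-0.490 → slack +0.753/-0.810; half-tol=0.490, Σhalf²=0.325072
  +C: nom +41.100 → Σnom=25.700; wc +0.249/-0.240 → slack +1.002/-1.050; half-tol=0.244, Σhalf²=0.384852
Nominal = 25.700. Worst-case = [25.700 - 1.050, 25.700 + 1.002] = [24.650, 26.702]. RSS = √0.384852 = 0.620.

nominal=25.700 wc=[24.650,26.702] rss=0.620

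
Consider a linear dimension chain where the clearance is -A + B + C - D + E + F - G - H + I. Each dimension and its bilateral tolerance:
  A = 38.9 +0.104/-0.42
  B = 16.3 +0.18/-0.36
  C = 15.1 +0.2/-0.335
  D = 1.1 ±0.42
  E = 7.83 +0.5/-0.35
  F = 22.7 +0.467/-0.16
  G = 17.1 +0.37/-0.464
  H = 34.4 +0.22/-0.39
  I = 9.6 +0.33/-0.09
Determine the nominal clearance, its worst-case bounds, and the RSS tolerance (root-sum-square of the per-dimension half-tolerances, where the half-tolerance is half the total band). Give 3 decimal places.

nominal=-19.970 wc=[-22.379,-16.599] rss=0.990

Stack each dimension's contribution:
  -A: nom -38.900 → Σnom=-38.900; wc +0.420/-0.104 → slack +0.420/-0.104; half-tol=0.262, Σhalf²=0.068644
  +B: nom +16.300 → Σnom=-22.600; wc +0.180/-0.360 → slack +0.600/-0.464; half-tol=0.270, Σhalf²=0.141544
  +C: nom +15.100 → Σnom=-7.500; wc +0.200/-0.335 → slack +0.800/-0.799; half-tol=0.268, Σhalf²=0.213100
  -D: nom -1.100 → Σnom=-8.600; wc +0.420/-0.420 → slack +1.220/-1.219; half-tol=0.420, Σhalf²=0.389500
  +E: nom +7.830 → Σnom=-0.770; wc +0.500/-0.350 → slack +1.720/-1.569; half-tol=0.425, Σhalf²=0.570125
  +F: nom +22.700 → Σnom=21.930; wc +0.467/-0.160 → slack +2.187/-1.729; half-tol=0.314, Σhalf²=0.668408
  -G: nom -17.100 → Σnom=4.830; wc +0.464/-0.370 → slack +2.651/-2.099; half-tol=0.417, Σhalf²=0.842297
  -H: nom -34.400 → Σnom=-29.570; wc +0.390/-0.220 → slack +3.041/-2.319; half-tol=0.305, Σhalf²=0.935322
  +I: nom +9.600 → Σnom=-19.970; wc +0.330/-0.090 → slack +3.371/-2.409; half-tol=0.210, Σhalf²=0.979422
Nominal = -19.970. Worst-case = [-19.970 - 2.409, -19.970 + 3.371] = [-22.379, -16.599]. RSS = √0.979422 = 0.990.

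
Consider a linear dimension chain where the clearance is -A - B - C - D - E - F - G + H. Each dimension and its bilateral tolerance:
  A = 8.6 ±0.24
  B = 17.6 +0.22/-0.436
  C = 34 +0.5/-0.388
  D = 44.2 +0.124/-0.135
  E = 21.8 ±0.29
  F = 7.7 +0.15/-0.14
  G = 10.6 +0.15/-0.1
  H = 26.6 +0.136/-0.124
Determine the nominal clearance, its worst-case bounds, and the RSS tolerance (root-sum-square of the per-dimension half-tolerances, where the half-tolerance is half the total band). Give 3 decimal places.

nominal=-117.900 wc=[-119.698,-116.035] rss=0.719

Stack each dimension's contribution:
  -A: nom -8.600 → Σnom=-8.600; wc +0.240/-0.240 → slack +0.240/-0.240; half-tol=0.240, Σhalf²=0.057600
  -B: nom -17.600 → Σnom=-26.200; wc +0.436/-0.220 → slack +0.676/-0.460; half-tol=0.328, Σhalf²=0.165184
  -C: nom -34.000 → Σnom=-60.200; wc +0.388/-0.500 → slack +1.064/-0.960; half-tol=0.444, Σhalf²=0.362320
  -D: nom -44.200 → Σnom=-104.400; wc +0.135/-0.124 → slack +1.199/-1.084; half-tol=0.130, Σhalf²=0.379090
  -E: nom -21.800 → Σnom=-126.200; wc +0.290/-0.290 → slack +1.489/-1.374; half-tol=0.290, Σhalf²=0.463190
  -F: nom -7.700 → Σnom=-133.900; wc +0.140/-0.150 → slack +1.629/-1.524; half-tol=0.145, Σhalf²=0.484215
  -G: nom -10.600 → Σnom=-144.500; wc +0.100/-0.150 → slack +1.729/-1.674; half-tol=0.125, Σhalf²=0.499840
  +H: nom +26.600 → Σnom=-117.900; wc +0.136/-0.124 → slack +1.865/-1.798; half-tol=0.130, Σhalf²=0.516740
Nominal = -117.900. Worst-case = [-117.900 - 1.798, -117.900 + 1.865] = [-119.698, -116.035]. RSS = √0.516740 = 0.719.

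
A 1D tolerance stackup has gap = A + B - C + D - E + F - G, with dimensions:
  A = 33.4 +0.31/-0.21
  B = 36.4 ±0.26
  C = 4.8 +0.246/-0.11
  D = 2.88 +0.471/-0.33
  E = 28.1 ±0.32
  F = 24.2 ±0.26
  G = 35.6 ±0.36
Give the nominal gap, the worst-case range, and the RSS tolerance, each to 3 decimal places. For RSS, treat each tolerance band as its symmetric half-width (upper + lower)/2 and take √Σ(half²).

nominal=28.380 wc=[26.394,30.471] rss=0.792

Stack each dimension's contribution:
  +A: nom +33.400 → Σnom=33.400; wc +0.310/-0.210 → slack +0.310/-0.210; half-tol=0.260, Σhalf²=0.067600
  +B: nom +36.400 → Σnom=69.800; wc +0.260/-0.260 → slack +0.570/-0.470; half-tol=0.260, Σhalf²=0.135200
  -C: nom -4.800 → Σnom=65.000; wc +0.110/-0.246 → slack +0.680/-0.716; half-tol=0.178, Σhalf²=0.166884
  +D: nom +2.880 → Σnom=67.880; wc +0.471/-0.330 → slack +1.151/-1.046; half-tol=0.400, Σhalf²=0.327284
  -E: nom -28.100 → Σnom=39.780; wc +0.320/-0.320 → slack +1.471/-1.366; half-tol=0.320, Σhalf²=0.429684
  +F: nom +24.200 → Σnom=63.980; wc +0.260/-0.260 → slack +1.731/-1.626; half-tol=0.260, Σhalf²=0.497284
  -G: nom -35.600 → Σnom=28.380; wc +0.360/-0.360 → slack +2.091/-1.986; half-tol=0.360, Σhalf²=0.626884
Nominal = 28.380. Worst-case = [28.380 - 1.986, 28.380 + 2.091] = [26.394, 30.471]. RSS = √0.626884 = 0.792.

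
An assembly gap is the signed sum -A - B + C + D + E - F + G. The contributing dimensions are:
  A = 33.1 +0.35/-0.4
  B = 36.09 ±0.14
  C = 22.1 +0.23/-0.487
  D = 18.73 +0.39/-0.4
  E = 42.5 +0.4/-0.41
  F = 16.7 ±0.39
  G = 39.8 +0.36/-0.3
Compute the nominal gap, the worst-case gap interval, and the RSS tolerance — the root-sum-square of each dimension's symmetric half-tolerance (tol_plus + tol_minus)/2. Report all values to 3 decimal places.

nominal=37.240 wc=[34.763,39.550] rss=0.933

Stack each dimension's contribution:
  -A: nom -33.100 → Σnom=-33.100; wc +0.400/-0.350 → slack +0.400/-0.350; half-tol=0.375, Σhalf²=0.140625
  -B: nom -36.090 → Σnom=-69.190; wc +0.140/-0.140 → slack +0.540/-0.490; half-tol=0.140, Σhalf²=0.160225
  +C: nom +22.100 → Σnom=-47.090; wc +0.230/-0.487 → slack +0.770/-0.977; half-tol=0.358, Σhalf²=0.288747
  +D: nom +18.730 → Σnom=-28.360; wc +0.390/-0.400 → slack +1.160/-1.377; half-tol=0.395, Σhalf²=0.444772
  +E: nom +42.500 → Σnom=14.140; wc +0.400/-0.410 → slack +1.560/-1.787; half-tol=0.405, Σhalf²=0.608797
  -F: nom -16.700 → Σnom=-2.560; wc +0.390/-0.390 → slack +1.950/-2.177; half-tol=0.390, Σhalf²=0.760897
  +G: nom +39.800 → Σnom=37.240; wc +0.360/-0.300 → slack +2.310/-2.477; half-tol=0.330, Σhalf²=0.869797
Nominal = 37.240. Worst-case = [37.240 - 2.477, 37.240 + 2.310] = [34.763, 39.550]. RSS = √0.869797 = 0.933.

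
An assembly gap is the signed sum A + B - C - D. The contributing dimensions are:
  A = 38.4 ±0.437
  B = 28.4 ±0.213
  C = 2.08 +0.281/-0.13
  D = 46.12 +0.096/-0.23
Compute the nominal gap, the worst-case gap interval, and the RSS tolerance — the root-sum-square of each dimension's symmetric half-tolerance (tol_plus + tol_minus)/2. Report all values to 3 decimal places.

Stack each dimension's contribution:
  +A: nom +38.400 → Σnom=38.400; wc +0.437/-0.437 → slack +0.437/-0.437; half-tol=0.437, Σhalf²=0.190969
  +B: nom +28.400 → Σnom=66.800; wc +0.213/-0.213 → slack +0.650/-0.650; half-tol=0.213, Σhalf²=0.236338
  -C: nom -2.080 → Σnom=64.720; wc +0.130/-0.281 → slack +0.780/-0.931; half-tol=0.206, Σhalf²=0.278568
  -D: nom -46.120 → Σnom=18.600; wc +0.230/-0.096 → slack +1.010/-1.027; half-tol=0.163, Σhalf²=0.305137
Nominal = 18.600. Worst-case = [18.600 - 1.027, 18.600 + 1.010] = [17.573, 19.610]. RSS = √0.305137 = 0.552.

nominal=18.600 wc=[17.573,19.610] rss=0.552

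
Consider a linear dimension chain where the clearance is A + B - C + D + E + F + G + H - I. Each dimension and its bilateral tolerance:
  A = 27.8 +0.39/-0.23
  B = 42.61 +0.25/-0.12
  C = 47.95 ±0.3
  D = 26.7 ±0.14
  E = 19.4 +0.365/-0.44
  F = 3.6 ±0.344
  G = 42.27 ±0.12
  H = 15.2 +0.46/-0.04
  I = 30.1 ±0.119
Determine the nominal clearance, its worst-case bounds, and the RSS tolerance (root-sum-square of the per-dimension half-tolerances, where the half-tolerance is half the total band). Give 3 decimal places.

nominal=99.530 wc=[97.677,102.018] rss=0.782

Stack each dimension's contribution:
  +A: nom +27.800 → Σnom=27.800; wc +0.390/-0.230 → slack +0.390/-0.230; half-tol=0.310, Σhalf²=0.096100
  +B: nom +42.610 → Σnom=70.410; wc +0.250/-0.120 → slack +0.640/-0.350; half-tol=0.185, Σhalf²=0.130325
  -C: nom -47.950 → Σnom=22.460; wc +0.300/-0.300 → slack +0.940/-0.650; half-tol=0.300, Σhalf²=0.220325
  +D: nom +26.700 → Σnom=49.160; wc +0.140/-0.140 → slack +1.080/-0.790; half-tol=0.140, Σhalf²=0.239925
  +E: nom +19.400 → Σnom=68.560; wc +0.365/-0.440 → slack +1.445/-1.230; half-tol=0.402, Σhalf²=0.401931
  +F: nom +3.600 → Σnom=72.160; wc +0.344/-0.344 → slack +1.789/-1.574; half-tol=0.344, Σhalf²=0.520267
  +G: nom +42.270 → Σnom=114.430; wc +0.120/-0.120 → slack +1.909/-1.694; half-tol=0.120, Σhalf²=0.534667
  +H: nom +15.200 → Σnom=129.630; wc +0.460/-0.040 → slack +2.369/-1.734; half-tol=0.250, Σhalf²=0.597167
  -I: nom -30.100 → Σnom=99.530; wc +0.119/-0.119 → slack +2.488/-1.853; half-tol=0.119, Σhalf²=0.611328
Nominal = 99.530. Worst-case = [99.530 - 1.853, 99.530 + 2.488] = [97.677, 102.018]. RSS = √0.611328 = 0.782.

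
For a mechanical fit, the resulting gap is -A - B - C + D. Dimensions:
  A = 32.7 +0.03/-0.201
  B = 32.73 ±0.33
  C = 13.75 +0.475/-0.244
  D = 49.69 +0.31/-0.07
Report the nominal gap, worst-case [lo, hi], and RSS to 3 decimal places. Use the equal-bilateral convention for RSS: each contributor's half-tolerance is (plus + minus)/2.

nominal=-29.490 wc=[-30.395,-28.405] rss=0.536

Stack each dimension's contribution:
  -A: nom -32.700 → Σnom=-32.700; wc +0.201/-0.030 → slack +0.201/-0.030; half-tol=0.116, Σhalf²=0.013340
  -B: nom -32.730 → Σnom=-65.430; wc +0.330/-0.330 → slack +0.531/-0.360; half-tol=0.330, Σhalf²=0.122240
  -C: nom -13.750 → Σnom=-79.180; wc +0.244/-0.475 → slack +0.775/-0.835; half-tol=0.359, Σhalf²=0.251480
  +D: nom +49.690 → Σnom=-29.490; wc +0.310/-0.070 → slack +1.085/-0.905; half-tol=0.190, Σhalf²=0.287581
Nominal = -29.490. Worst-case = [-29.490 - 0.905, -29.490 + 1.085] = [-30.395, -28.405]. RSS = √0.287581 = 0.536.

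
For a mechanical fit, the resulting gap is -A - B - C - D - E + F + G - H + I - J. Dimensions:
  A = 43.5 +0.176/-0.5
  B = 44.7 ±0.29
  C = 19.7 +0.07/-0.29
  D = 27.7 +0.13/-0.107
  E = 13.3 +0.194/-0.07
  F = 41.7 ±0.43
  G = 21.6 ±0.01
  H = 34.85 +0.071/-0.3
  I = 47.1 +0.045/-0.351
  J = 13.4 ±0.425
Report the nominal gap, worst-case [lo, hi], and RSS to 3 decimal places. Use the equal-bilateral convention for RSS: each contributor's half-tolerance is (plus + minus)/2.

nominal=-86.750 wc=[-88.897,-84.283] rss=0.838

Stack each dimension's contribution:
  -A: nom -43.500 → Σnom=-43.500; wc +0.500/-0.176 → slack +0.500/-0.176; half-tol=0.338, Σhalf²=0.114244
  -B: nom -44.700 → Σnom=-88.200; wc +0.290/-0.290 → slack +0.790/-0.466; half-tol=0.290, Σhalf²=0.198344
  -C: nom -19.700 → Σnom=-107.900; wc +0.290/-0.070 → slack +1.080/-0.536; half-tol=0.180, Σhalf²=0.230744
  -D: nom -27.700 → Σnom=-135.600; wc +0.107/-0.130 → slack +1.187/-0.666; half-tol=0.118, Σhalf²=0.244786
  -E: nom -13.300 → Σnom=-148.900; wc +0.070/-0.194 → slack +1.257/-0.860; half-tol=0.132, Σhalf²=0.262210
  +F: nom +41.700 → Σnom=-107.200; wc +0.430/-0.430 → slack +1.687/-1.290; half-tol=0.430, Σhalf²=0.447110
  +G: nom +21.600 → Σnom=-85.600; wc +0.010/-0.010 → slack +1.697/-1.300; half-tol=0.010, Σhalf²=0.447210
  -H: nom -34.850 → Σnom=-120.450; wc +0.300/-0.071 → slack +1.997/-1.371; half-tol=0.185, Σhalf²=0.481620
  +I: nom +47.100 → Σnom=-73.350; wc +0.045/-0.351 → slack +2.042/-1.722; half-tol=0.198, Σhalf²=0.520824
  -J: nom -13.400 → Σnom=-86.750; wc +0.425/-0.425 → slack +2.467/-2.147; half-tol=0.425, Σhalf²=0.701449
Nominal = -86.750. Worst-case = [-86.750 - 2.147, -86.750 + 2.467] = [-88.897, -84.283]. RSS = √0.701449 = 0.838.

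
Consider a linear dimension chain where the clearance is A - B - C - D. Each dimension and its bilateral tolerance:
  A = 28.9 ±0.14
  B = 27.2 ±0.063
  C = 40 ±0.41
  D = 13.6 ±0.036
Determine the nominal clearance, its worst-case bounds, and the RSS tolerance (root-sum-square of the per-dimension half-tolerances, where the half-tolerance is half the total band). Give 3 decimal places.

nominal=-51.900 wc=[-52.549,-51.251] rss=0.439

Stack each dimension's contribution:
  +A: nom +28.900 → Σnom=28.900; wc +0.140/-0.140 → slack +0.140/-0.140; half-tol=0.140, Σhalf²=0.019600
  -B: nom -27.200 → Σnom=1.700; wc +0.063/-0.063 → slack +0.203/-0.203; half-tol=0.063, Σhalf²=0.023569
  -C: nom -40.000 → Σnom=-38.300; wc +0.410/-0.410 → slack +0.613/-0.613; half-tol=0.410, Σhalf²=0.191669
  -D: nom -13.600 → Σnom=-51.900; wc +0.036/-0.036 → slack +0.649/-0.649; half-tol=0.036, Σhalf²=0.192965
Nominal = -51.900. Worst-case = [-51.900 - 0.649, -51.900 + 0.649] = [-52.549, -51.251]. RSS = √0.192965 = 0.439.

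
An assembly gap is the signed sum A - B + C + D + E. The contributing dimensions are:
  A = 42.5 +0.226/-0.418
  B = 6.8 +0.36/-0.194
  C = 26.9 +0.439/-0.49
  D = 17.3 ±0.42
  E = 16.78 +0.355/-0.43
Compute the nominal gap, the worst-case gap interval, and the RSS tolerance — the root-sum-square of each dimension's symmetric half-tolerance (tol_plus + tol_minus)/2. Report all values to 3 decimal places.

nominal=96.680 wc=[94.562,98.314] rss=0.852

Stack each dimension's contribution:
  +A: nom +42.500 → Σnom=42.500; wc +0.226/-0.418 → slack +0.226/-0.418; half-tol=0.322, Σhalf²=0.103684
  -B: nom -6.800 → Σnom=35.700; wc +0.194/-0.360 → slack +0.420/-0.778; half-tol=0.277, Σhalf²=0.180413
  +C: nom +26.900 → Σnom=62.600; wc +0.439/-0.490 → slack +0.859/-1.268; half-tol=0.465, Σhalf²=0.396173
  +D: nom +17.300 → Σnom=79.900; wc +0.420/-0.420 → slack +1.279/-1.688; half-tol=0.420, Σhalf²=0.572573
  +E: nom +16.780 → Σnom=96.680; wc +0.355/-0.430 → slack +1.634/-2.118; half-tol=0.392, Σhalf²=0.726630
Nominal = 96.680. Worst-case = [96.680 - 2.118, 96.680 + 1.634] = [94.562, 98.314]. RSS = √0.726630 = 0.852.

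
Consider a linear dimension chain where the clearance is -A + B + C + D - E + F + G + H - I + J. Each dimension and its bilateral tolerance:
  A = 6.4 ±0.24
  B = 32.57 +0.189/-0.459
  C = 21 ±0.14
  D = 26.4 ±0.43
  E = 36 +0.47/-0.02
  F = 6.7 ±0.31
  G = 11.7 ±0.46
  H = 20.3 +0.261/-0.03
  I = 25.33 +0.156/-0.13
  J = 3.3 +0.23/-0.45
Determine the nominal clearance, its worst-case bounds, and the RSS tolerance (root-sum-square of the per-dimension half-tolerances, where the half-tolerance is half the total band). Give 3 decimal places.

Stack each dimension's contribution:
  -A: nom -6.400 → Σnom=-6.400; wc +0.240/-0.240 → slack +0.240/-0.240; half-tol=0.240, Σhalf²=0.057600
  +B: nom +32.570 → Σnom=26.170; wc +0.189/-0.459 → slack +0.429/-0.699; half-tol=0.324, Σhalf²=0.162576
  +C: nom +21.000 → Σnom=47.170; wc +0.140/-0.140 → slack +0.569/-0.839; half-tol=0.140, Σhalf²=0.182176
  +D: nom +26.400 → Σnom=73.570; wc +0.430/-0.430 → slack +0.999/-1.269; half-tol=0.430, Σhalf²=0.367076
  -E: nom -36.000 → Σnom=37.570; wc +0.020/-0.470 → slack +1.019/-1.739; half-tol=0.245, Σhalf²=0.427101
  +F: nom +6.700 → Σnom=44.270; wc +0.310/-0.310 → slack +1.329/-2.049; half-tol=0.310, Σhalf²=0.523201
  +G: nom +11.700 → Σnom=55.970; wc +0.460/-0.460 → slack +1.789/-2.509; half-tol=0.460, Σhalf²=0.734801
  +H: nom +20.300 → Σnom=76.270; wc +0.261/-0.030 → slack +2.050/-2.539; half-tol=0.146, Σhalf²=0.755971
  -I: nom -25.330 → Σnom=50.940; wc +0.130/-0.156 → slack +2.180/-2.695; half-tol=0.143, Σhalf²=0.776420
  +J: nom +3.300 → Σnom=54.240; wc +0.230/-0.450 → slack +2.410/-3.145; half-tol=0.340, Σhalf²=0.892020
Nominal = 54.240. Worst-case = [54.240 - 3.145, 54.240 + 2.410] = [51.095, 56.650]. RSS = √0.892020 = 0.944.

nominal=54.240 wc=[51.095,56.650] rss=0.944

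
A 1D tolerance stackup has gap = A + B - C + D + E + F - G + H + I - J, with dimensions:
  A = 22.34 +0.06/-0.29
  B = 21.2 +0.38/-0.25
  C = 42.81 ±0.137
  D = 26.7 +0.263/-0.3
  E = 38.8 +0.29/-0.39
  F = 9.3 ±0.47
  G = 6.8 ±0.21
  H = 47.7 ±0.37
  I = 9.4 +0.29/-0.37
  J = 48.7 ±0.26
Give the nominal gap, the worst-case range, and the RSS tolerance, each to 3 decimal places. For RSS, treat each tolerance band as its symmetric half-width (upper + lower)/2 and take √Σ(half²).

Stack each dimension's contribution:
  +A: nom +22.340 → Σnom=22.340; wc +0.060/-0.290 → slack +0.060/-0.290; half-tol=0.175, Σhalf²=0.030625
  +B: nom +21.200 → Σnom=43.540; wc +0.380/-0.250 → slack +0.440/-0.540; half-tol=0.315, Σhalf²=0.129850
  -C: nom -42.810 → Σnom=0.730; wc +0.137/-0.137 → slack +0.577/-0.677; half-tol=0.137, Σhalf²=0.148619
  +D: nom +26.700 → Σnom=27.430; wc +0.263/-0.300 → slack +0.840/-0.977; half-tol=0.281, Σhalf²=0.227861
  +E: nom +38.800 → Σnom=66.230; wc +0.290/-0.390 → slack +1.130/-1.367; half-tol=0.340, Σhalf²=0.343461
  +F: nom +9.300 → Σnom=75.530; wc +0.470/-0.470 → slack +1.600/-1.837; half-tol=0.470, Σhalf²=0.564361
  -G: nom -6.800 → Σnom=68.730; wc +0.210/-0.210 → slack +1.810/-2.047; half-tol=0.210, Σhalf²=0.608461
  +H: nom +47.700 → Σnom=116.430; wc +0.370/-0.370 → slack +2.180/-2.417; half-tol=0.370, Σhalf²=0.745361
  +I: nom +9.400 → Σnom=125.830; wc +0.290/-0.370 → slack +2.470/-2.787; half-tol=0.330, Σhalf²=0.854261
  -J: nom -48.700 → Σnom=77.130; wc +0.260/-0.260 → slack +2.730/-3.047; half-tol=0.260, Σhalf²=0.921861
Nominal = 77.130. Worst-case = [77.130 - 3.047, 77.130 + 2.730] = [74.083, 79.860]. RSS = √0.921861 = 0.960.

nominal=77.130 wc=[74.083,79.860] rss=0.960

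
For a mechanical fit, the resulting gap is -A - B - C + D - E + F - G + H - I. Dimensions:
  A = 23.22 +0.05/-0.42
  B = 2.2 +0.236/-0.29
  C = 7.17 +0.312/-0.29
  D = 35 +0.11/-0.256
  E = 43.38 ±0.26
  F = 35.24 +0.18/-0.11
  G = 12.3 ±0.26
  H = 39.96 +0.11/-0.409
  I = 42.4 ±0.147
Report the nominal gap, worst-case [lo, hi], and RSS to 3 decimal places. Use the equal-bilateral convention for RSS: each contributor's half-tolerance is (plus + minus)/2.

nominal=-20.470 wc=[-22.510,-18.403] rss=0.703

Stack each dimension's contribution:
  -A: nom -23.220 → Σnom=-23.220; wc +0.420/-0.050 → slack +0.420/-0.050; half-tol=0.235, Σhalf²=0.055225
  -B: nom -2.200 → Σnom=-25.420; wc +0.290/-0.236 → slack +0.710/-0.286; half-tol=0.263, Σhalf²=0.124394
  -C: nom -7.170 → Σnom=-32.590; wc +0.290/-0.312 → slack +1.000/-0.598; half-tol=0.301, Σhalf²=0.214995
  +D: nom +35.000 → Σnom=2.410; wc +0.110/-0.256 → slack +1.110/-0.854; half-tol=0.183, Σhalf²=0.248484
  -E: nom -43.380 → Σnom=-40.970; wc +0.260/-0.260 → slack +1.370/-1.114; half-tol=0.260, Σhalf²=0.316084
  +F: nom +35.240 → Σnom=-5.730; wc +0.180/-0.110 → slack +1.550/-1.224; half-tol=0.145, Σhalf²=0.337109
  -G: nom -12.300 → Σnom=-18.030; wc +0.260/-0.260 → slack +1.810/-1.484; half-tol=0.260, Σhalf²=0.404709
  +H: nom +39.960 → Σnom=21.930; wc +0.110/-0.409 → slack +1.920/-1.893; half-tol=0.260, Σhalf²=0.472049
  -I: nom -42.400 → Σnom=-20.470; wc +0.147/-0.147 → slack +2.067/-2.040; half-tol=0.147, Σhalf²=0.493658
Nominal = -20.470. Worst-case = [-20.470 - 2.040, -20.470 + 2.067] = [-22.510, -18.403]. RSS = √0.493658 = 0.703.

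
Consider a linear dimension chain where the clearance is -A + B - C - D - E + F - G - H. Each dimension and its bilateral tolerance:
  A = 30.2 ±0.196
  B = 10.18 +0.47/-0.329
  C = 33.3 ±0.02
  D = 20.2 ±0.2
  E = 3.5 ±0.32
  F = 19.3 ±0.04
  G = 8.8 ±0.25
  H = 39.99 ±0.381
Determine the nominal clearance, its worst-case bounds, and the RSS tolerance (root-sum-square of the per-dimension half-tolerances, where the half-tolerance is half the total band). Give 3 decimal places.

nominal=-106.510 wc=[-108.246,-104.633] rss=0.742

Stack each dimension's contribution:
  -A: nom -30.200 → Σnom=-30.200; wc +0.196/-0.196 → slack +0.196/-0.196; half-tol=0.196, Σhalf²=0.038416
  +B: nom +10.180 → Σnom=-20.020; wc +0.470/-0.329 → slack +0.666/-0.525; half-tol=0.399, Σhalf²=0.198016
  -C: nom -33.300 → Σnom=-53.320; wc +0.020/-0.020 → slack +0.686/-0.545; half-tol=0.020, Σhalf²=0.198416
  -D: nom -20.200 → Σnom=-73.520; wc +0.200/-0.200 → slack +0.886/-0.745; half-tol=0.200, Σhalf²=0.238416
  -E: nom -3.500 → Σnom=-77.020; wc +0.320/-0.320 → slack +1.206/-1.065; half-tol=0.320, Σhalf²=0.340816
  +F: nom +19.300 → Σnom=-57.720; wc +0.040/-0.040 → slack +1.246/-1.105; half-tol=0.040, Σhalf²=0.342416
  -G: nom -8.800 → Σnom=-66.520; wc +0.250/-0.250 → slack +1.496/-1.355; half-tol=0.250, Σhalf²=0.404916
  -H: nom -39.990 → Σnom=-106.510; wc +0.381/-0.381 → slack +1.877/-1.736; half-tol=0.381, Σhalf²=0.550077
Nominal = -106.510. Worst-case = [-106.510 - 1.736, -106.510 + 1.877] = [-108.246, -104.633]. RSS = √0.550077 = 0.742.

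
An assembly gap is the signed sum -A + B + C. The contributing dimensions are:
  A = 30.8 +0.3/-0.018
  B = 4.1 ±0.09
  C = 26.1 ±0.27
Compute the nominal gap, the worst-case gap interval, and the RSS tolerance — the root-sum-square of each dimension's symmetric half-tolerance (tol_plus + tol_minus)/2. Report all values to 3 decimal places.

nominal=-0.600 wc=[-1.260,-0.222] rss=0.326

Stack each dimension's contribution:
  -A: nom -30.800 → Σnom=-30.800; wc +0.018/-0.300 → slack +0.018/-0.300; half-tol=0.159, Σhalf²=0.025281
  +B: nom +4.100 → Σnom=-26.700; wc +0.090/-0.090 → slack +0.108/-0.390; half-tol=0.090, Σhalf²=0.033381
  +C: nom +26.100 → Σnom=-0.600; wc +0.270/-0.270 → slack +0.378/-0.660; half-tol=0.270, Σhalf²=0.106281
Nominal = -0.600. Worst-case = [-0.600 - 0.660, -0.600 + 0.378] = [-1.260, -0.222]. RSS = √0.106281 = 0.326.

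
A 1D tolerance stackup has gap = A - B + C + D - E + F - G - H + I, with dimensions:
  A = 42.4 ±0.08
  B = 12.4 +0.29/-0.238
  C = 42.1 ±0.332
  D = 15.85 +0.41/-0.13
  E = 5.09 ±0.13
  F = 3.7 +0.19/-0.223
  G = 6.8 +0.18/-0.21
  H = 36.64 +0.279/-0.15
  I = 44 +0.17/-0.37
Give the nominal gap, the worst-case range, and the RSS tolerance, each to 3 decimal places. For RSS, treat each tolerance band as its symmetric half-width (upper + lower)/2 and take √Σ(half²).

Stack each dimension's contribution:
  +A: nom +42.400 → Σnom=42.400; wc +0.080/-0.080 → slack +0.080/-0.080; half-tol=0.080, Σhalf²=0.006400
  -B: nom -12.400 → Σnom=30.000; wc +0.238/-0.290 → slack +0.318/-0.370; half-tol=0.264, Σhalf²=0.076096
  +C: nom +42.100 → Σnom=72.100; wc +0.332/-0.332 → slack +0.650/-0.702; half-tol=0.332, Σhalf²=0.186320
  +D: nom +15.850 → Σnom=87.950; wc +0.410/-0.130 → slack +1.060/-0.832; half-tol=0.270, Σhalf²=0.259220
  -E: nom -5.090 → Σnom=82.860; wc +0.130/-0.130 → slack +1.190/-0.962; half-tol=0.130, Σhalf²=0.276120
  +F: nom +3.700 → Σnom=86.560; wc +0.190/-0.223 → slack +1.380/-1.185; half-tol=0.207, Σhalf²=0.318762
  -G: nom -6.800 → Σnom=79.760; wc +0.210/-0.180 → slack +1.590/-1.365; half-tol=0.195, Σhalf²=0.356787
  -H: nom -36.640 → Σnom=43.120; wc +0.150/-0.279 → slack +1.740/-1.644; half-tol=0.215, Σhalf²=0.402798
  +I: nom +44.000 → Σnom=87.120; wc +0.170/-0.370 → slack +1.910/-2.014; half-tol=0.270, Σhalf²=0.475698
Nominal = 87.120. Worst-case = [87.120 - 2.014, 87.120 + 1.910] = [85.106, 89.030]. RSS = √0.475698 = 0.690.

nominal=87.120 wc=[85.106,89.030] rss=0.690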